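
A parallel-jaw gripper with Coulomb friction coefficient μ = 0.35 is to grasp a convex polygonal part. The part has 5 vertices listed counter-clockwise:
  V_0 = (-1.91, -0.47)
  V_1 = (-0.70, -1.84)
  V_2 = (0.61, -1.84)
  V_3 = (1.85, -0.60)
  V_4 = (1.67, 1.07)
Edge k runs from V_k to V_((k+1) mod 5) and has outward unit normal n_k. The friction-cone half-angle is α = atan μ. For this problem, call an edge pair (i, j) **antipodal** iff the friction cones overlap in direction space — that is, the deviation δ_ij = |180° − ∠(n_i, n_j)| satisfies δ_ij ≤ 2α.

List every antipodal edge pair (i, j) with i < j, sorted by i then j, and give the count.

α = atan 0.35 = 19.29°;  2α = 38.58°
n_0 = (-0.7495, -0.6620)
n_1 = (+0.0000, -1.0000)
n_2 = (+0.7071, -0.7071)
n_3 = (+0.9942, +0.1072)
n_4 = (-0.3952, +0.9186)
  (0,1): δ = 131.45°  ·
  (0,2): δ = 86.45°  ·
  (0,3): δ = 35.30°  ✓
  (0,4): δ = 71.82°  ·
  (1,2): δ = 135.00°  ·
  (1,3): δ = 83.85°  ·
  (1,4): δ = 23.28°  ✓
  (2,3): δ = 128.85°  ·
  (2,4): δ = 21.72°  ✓
  (3,4): δ = 72.88°  ·
antipodal pairs: 3

count = 3; pairs: (0,3), (1,4), (2,4)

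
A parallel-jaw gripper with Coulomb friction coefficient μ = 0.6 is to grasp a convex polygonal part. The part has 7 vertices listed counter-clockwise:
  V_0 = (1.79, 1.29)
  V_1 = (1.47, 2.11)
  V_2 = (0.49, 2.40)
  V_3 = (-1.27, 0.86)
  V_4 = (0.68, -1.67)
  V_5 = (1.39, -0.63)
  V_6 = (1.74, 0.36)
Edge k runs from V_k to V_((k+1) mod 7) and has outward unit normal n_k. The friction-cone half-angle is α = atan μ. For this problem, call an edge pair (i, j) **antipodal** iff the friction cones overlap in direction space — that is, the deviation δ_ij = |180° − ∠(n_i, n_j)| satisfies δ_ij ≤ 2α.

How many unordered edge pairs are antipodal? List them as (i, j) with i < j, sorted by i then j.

count = 7; pairs: (0,3), (1,3), (2,4), (2,5), (2,6), (3,5), (3,6)

α = atan 0.6 = 30.96°;  2α = 61.93°
n_0 = (+0.9316, +0.3635)
n_1 = (+0.2838, +0.9589)
n_2 = (-0.6585, +0.7526)
n_3 = (-0.7920, -0.6105)
n_4 = (+0.8259, -0.5638)
n_5 = (+0.9428, -0.3333)
n_6 = (+0.9986, -0.0537)
  (0,1): δ = 127.80°  ·
  (0,2): δ = 70.13°  ·
  (0,3): δ = 16.31°  ✓
  (0,4): δ = 124.36°  ·
  (0,5): δ = 139.21°  ·
  (0,6): δ = 155.60°  ·
  (1,2): δ = 122.33°  ·
  (1,3): δ = 35.89°  ✓
  (1,4): δ = 72.16°  ·
  (1,5): δ = 87.01°  ·
  (1,6): δ = 103.41°  ·
  (2,3): δ = 93.56°  ·
  (2,4): δ = 14.49°  ✓
  (2,5): δ = 29.34°  ✓
  (2,6): δ = 45.74°  ✓
  (3,4): δ = 71.94°  ·
  (3,5): δ = 57.09°  ✓
  (3,6): δ = 40.70°  ✓
  (4,5): δ = 165.15°  ·
  (4,6): δ = 148.76°  ·
  (5,6): δ = 163.61°  ·
antipodal pairs: 7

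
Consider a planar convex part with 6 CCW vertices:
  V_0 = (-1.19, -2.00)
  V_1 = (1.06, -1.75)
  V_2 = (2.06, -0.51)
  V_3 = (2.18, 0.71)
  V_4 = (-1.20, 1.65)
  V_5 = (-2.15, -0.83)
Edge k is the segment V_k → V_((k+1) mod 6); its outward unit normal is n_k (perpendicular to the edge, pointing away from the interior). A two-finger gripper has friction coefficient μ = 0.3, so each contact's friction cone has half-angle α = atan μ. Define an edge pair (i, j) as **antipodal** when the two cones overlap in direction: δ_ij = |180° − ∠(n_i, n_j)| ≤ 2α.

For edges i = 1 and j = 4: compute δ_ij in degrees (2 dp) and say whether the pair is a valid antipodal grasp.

δ = 17.92°, valid

α = atan 0.3 = 16.70°;  2α = 33.40°
edge 1: e_1 = (+1.00, +1.24);  n_1 = (+0.7784, -0.6278)
edge 4: e_4 = (-0.95, -2.48);  n_4 = (-0.9338, +0.3577)
∠(n_1, n_4) = 162.08°
δ = |180° − 162.08°| = 17.92°
17.92° ≤ 2α = 33.40°  →  valid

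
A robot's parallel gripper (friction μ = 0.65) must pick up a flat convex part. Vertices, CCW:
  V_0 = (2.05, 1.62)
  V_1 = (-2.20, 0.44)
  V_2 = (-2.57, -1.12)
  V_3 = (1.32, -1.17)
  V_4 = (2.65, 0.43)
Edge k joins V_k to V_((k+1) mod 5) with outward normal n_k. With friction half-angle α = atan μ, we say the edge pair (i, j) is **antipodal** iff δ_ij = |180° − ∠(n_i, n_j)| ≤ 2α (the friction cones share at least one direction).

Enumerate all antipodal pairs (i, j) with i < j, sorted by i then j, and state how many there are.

α = atan 0.65 = 33.02°;  2α = 66.05°
n_0 = (-0.2675, +0.9636)
n_1 = (-0.9730, +0.2308)
n_2 = (-0.0129, -0.9999)
n_3 = (+0.7690, -0.6392)
n_4 = (+0.8929, +0.4502)
  (0,1): δ = 118.86°  ·
  (0,2): δ = 16.25°  ✓
  (0,3): δ = 34.75°  ✓
  (0,4): δ = 101.24°  ·
  (1,2): δ = 77.39°  ·
  (1,3): δ = 26.39°  ✓
  (1,4): δ = 40.10°  ✓
  (2,3): δ = 129.00°  ·
  (2,4): δ = 62.51°  ✓
  (3,4): δ = 113.51°  ·
antipodal pairs: 5

count = 5; pairs: (0,2), (0,3), (1,3), (1,4), (2,4)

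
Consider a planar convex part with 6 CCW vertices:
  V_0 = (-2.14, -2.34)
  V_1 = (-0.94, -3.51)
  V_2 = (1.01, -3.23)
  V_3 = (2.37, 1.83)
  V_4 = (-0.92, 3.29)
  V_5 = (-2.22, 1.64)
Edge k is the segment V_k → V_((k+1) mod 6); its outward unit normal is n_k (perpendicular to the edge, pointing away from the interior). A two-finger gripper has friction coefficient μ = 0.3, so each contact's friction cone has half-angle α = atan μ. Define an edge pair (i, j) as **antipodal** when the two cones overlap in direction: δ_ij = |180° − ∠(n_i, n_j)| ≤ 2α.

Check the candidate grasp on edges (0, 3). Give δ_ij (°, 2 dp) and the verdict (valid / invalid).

δ = 20.34°, valid

α = atan 0.3 = 16.70°;  2α = 33.40°
edge 0: e_0 = (+1.20, -1.17);  n_0 = (-0.6981, -0.7160)
edge 3: e_3 = (-3.29, +1.46);  n_3 = (+0.4056, +0.9140)
∠(n_0, n_3) = 159.66°
δ = |180° − 159.66°| = 20.34°
20.34° ≤ 2α = 33.40°  →  valid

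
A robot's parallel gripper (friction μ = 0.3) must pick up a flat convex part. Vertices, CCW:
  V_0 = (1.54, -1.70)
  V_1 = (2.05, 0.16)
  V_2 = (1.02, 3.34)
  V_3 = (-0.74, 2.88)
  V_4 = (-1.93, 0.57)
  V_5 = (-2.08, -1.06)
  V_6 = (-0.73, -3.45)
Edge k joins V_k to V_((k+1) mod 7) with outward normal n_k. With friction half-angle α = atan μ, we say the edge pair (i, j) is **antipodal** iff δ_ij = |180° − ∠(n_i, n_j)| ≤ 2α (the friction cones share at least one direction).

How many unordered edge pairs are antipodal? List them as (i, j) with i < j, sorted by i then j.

α = atan 0.3 = 16.70°;  2α = 33.40°
n_0 = (+0.9644, -0.2644)
n_1 = (+0.9513, +0.3081)
n_2 = (-0.2529, +0.9675)
n_3 = (-0.8890, +0.4580)
n_4 = (-0.9958, +0.0916)
n_5 = (-0.8707, -0.4918)
n_6 = (+0.6106, -0.7920)
  (0,1): δ = 146.72°  ·
  (0,2): δ = 60.02°  ·
  (0,3): δ = 11.92°  ✓
  (0,4): δ = 10.08°  ✓
  (0,5): δ = 44.79°  ·
  (0,6): δ = 142.96°  ·
  (1,2): δ = 93.30°  ·
  (1,3): δ = 45.20°  ·
  (1,4): δ = 23.20°  ✓
  (1,5): δ = 11.51°  ✓
  (1,6): δ = 109.68°  ·
  (2,3): δ = 131.90°  ·
  (2,4): δ = 109.91°  ·
  (2,5): δ = 75.19°  ·
  (2,6): δ = 22.98°  ✓
  (3,4): δ = 158.00°  ·
  (3,5): δ = 123.28°  ·
  (3,6): δ = 25.12°  ✓
  (4,5): δ = 145.28°  ·
  (4,6): δ = 47.11°  ·
  (5,6): δ = 81.83°  ·
antipodal pairs: 6

count = 6; pairs: (0,3), (0,4), (1,4), (1,5), (2,6), (3,6)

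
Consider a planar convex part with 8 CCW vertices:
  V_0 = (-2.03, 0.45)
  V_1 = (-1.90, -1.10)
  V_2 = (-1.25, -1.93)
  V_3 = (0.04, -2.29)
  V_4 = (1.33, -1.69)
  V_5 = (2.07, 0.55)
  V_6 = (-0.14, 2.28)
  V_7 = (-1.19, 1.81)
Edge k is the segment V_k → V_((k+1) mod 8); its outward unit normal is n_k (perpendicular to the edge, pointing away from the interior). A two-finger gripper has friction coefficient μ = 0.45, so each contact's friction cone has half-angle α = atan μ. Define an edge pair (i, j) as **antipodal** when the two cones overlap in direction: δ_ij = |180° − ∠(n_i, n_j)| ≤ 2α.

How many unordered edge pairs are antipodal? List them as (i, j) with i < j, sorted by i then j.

count = 9; pairs: (0,4), (0,5), (1,5), (2,5), (2,6), (3,6), (3,7), (4,6), (4,7)

α = atan 0.45 = 24.23°;  2α = 48.46°
n_0 = (-0.9965, -0.0836)
n_1 = (-0.7873, -0.6166)
n_2 = (-0.2688, -0.9632)
n_3 = (+0.4217, -0.9067)
n_4 = (+0.9495, -0.3137)
n_5 = (+0.6164, +0.7874)
n_6 = (-0.4086, +0.9127)
n_7 = (-0.8508, +0.5255)
  (0,1): δ = 146.73°  ·
  (0,2): δ = 110.39°  ·
  (0,3): δ = 69.85°  ·
  (0,4): δ = 23.08°  ✓
  (0,5): δ = 47.15°  ✓
  (0,6): δ = 109.32°  ·
  (0,7): δ = 143.50°  ·
  (1,2): δ = 143.66°  ·
  (1,3): δ = 103.12°  ·
  (1,4): δ = 56.35°  ·
  (1,5): δ = 13.88°  ✓
  (1,6): δ = 76.05°  ·
  (1,7): δ = 110.23°  ·
  (2,3): δ = 139.46°  ·
  (2,4): δ = 92.69°  ·
  (2,5): δ = 22.46°  ✓
  (2,6): δ = 39.71°  ✓
  (2,7): δ = 73.89°  ·
  (3,4): δ = 133.23°  ·
  (3,5): δ = 63.00°  ·
  (3,6): δ = 0.83°  ✓
  (3,7): δ = 33.35°  ✓
  (4,5): δ = 109.77°  ·
  (4,6): δ = 47.60°  ✓
  (4,7): δ = 13.42°  ✓
  (5,6): δ = 117.83°  ·
  (5,7): δ = 83.65°  ·
  (6,7): δ = 145.82°  ·
antipodal pairs: 9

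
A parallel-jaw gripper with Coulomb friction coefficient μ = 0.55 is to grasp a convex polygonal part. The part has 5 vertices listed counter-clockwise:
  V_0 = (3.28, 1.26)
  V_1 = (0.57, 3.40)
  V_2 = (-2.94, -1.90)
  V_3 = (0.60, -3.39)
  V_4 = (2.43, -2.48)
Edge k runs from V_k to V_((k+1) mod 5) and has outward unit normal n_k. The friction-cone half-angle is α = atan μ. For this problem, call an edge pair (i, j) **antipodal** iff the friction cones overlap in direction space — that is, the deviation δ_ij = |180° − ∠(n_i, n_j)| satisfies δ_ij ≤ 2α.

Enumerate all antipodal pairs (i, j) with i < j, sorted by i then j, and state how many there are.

α = atan 0.55 = 28.81°;  2α = 57.62°
n_0 = (+0.6197, +0.7848)
n_1 = (-0.8337, +0.5522)
n_2 = (-0.3879, -0.9217)
n_3 = (+0.4453, -0.8954)
n_4 = (+0.9751, -0.2216)
  (0,1): δ = 85.22°  ·
  (0,2): δ = 15.47°  ✓
  (0,3): δ = 64.74°  ·
  (0,4): δ = 115.49°  ·
  (1,2): δ = 79.31°  ·
  (1,3): δ = 30.05°  ✓
  (1,4): δ = 20.71°  ✓
  (2,3): δ = 130.73°  ·
  (2,4): δ = 79.98°  ·
  (3,4): δ = 129.24°  ·
antipodal pairs: 3

count = 3; pairs: (0,2), (1,3), (1,4)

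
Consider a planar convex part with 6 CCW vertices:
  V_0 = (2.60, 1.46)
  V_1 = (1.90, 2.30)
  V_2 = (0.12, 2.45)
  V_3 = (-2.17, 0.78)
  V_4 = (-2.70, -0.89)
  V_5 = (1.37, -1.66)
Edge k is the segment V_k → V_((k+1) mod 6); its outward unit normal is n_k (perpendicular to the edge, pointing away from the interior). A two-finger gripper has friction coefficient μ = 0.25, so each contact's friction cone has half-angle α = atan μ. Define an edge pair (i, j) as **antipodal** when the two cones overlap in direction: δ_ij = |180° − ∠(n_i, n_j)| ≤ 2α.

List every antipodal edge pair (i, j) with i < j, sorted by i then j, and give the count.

α = atan 0.25 = 14.04°;  2α = 28.07°
n_0 = (+0.7682, +0.6402)
n_1 = (+0.0840, +0.9965)
n_2 = (-0.5892, +0.8080)
n_3 = (-0.9532, +0.3025)
n_4 = (-0.1859, -0.9826)
n_5 = (+0.9303, -0.3668)
  (0,1): δ = 134.62°  ·
  (0,2): δ = 93.70°  ·
  (0,3): δ = 57.41°  ·
  (0,4): δ = 39.48°  ·
  (0,5): δ = 118.68°  ·
  (1,2): δ = 139.08°  ·
  (1,3): δ = 102.79°  ·
  (1,4): δ = 5.90°  ✓
  (1,5): δ = 73.30°  ·
  (2,3): δ = 143.71°  ·
  (2,4): δ = 46.81°  ·
  (2,5): δ = 32.38°  ·
  (3,4): δ = 83.11°  ·
  (3,5): δ = 3.91°  ✓
  (4,5): δ = 100.80°  ·
antipodal pairs: 2

count = 2; pairs: (1,4), (3,5)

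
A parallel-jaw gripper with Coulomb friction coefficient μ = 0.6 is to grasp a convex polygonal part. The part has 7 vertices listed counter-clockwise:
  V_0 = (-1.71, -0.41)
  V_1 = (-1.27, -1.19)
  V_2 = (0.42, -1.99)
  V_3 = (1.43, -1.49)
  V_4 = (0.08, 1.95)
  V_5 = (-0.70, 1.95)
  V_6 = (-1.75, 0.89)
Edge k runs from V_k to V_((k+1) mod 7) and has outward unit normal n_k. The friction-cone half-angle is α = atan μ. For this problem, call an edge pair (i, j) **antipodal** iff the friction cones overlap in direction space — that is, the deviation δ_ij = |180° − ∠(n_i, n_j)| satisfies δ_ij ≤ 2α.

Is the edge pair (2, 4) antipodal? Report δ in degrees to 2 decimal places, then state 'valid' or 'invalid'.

α = atan 0.6 = 30.96°;  2α = 61.93°
edge 2: e_2 = (+1.01, +0.50);  n_2 = (+0.4437, -0.8962)
edge 4: e_4 = (-0.78, +0.00);  n_4 = (+0.0000, +1.0000)
∠(n_2, n_4) = 153.66°
δ = |180° − 153.66°| = 26.34°
26.34° ≤ 2α = 61.93°  →  valid

δ = 26.34°, valid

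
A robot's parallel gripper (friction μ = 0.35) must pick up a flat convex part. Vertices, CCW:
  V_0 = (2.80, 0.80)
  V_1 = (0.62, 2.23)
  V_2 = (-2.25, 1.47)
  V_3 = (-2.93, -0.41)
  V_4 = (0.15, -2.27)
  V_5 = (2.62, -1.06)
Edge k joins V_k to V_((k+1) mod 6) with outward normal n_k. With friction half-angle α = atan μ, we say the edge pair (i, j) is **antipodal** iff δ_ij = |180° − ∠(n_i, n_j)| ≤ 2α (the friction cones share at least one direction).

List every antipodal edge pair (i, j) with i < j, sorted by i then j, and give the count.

count = 3; pairs: (0,3), (1,4), (2,5)

α = atan 0.35 = 19.29°;  2α = 38.58°
n_0 = (+0.5485, +0.8362)
n_1 = (-0.2560, +0.9667)
n_2 = (-0.9404, +0.3401)
n_3 = (-0.5169, -0.8560)
n_4 = (+0.4399, -0.8980)
n_5 = (+0.9954, -0.0963)
  (0,1): δ = 131.90°  ·
  (0,2): δ = 76.62°  ·
  (0,3): δ = 2.14°  ✓
  (0,4): δ = 59.36°  ·
  (0,5): δ = 117.74°  ·
  (1,2): δ = 124.72°  ·
  (1,3): δ = 45.96°  ·
  (1,4): δ = 11.27°  ✓
  (1,5): δ = 69.64°  ·
  (2,3): δ = 101.24°  ·
  (2,4): δ = 44.02°  ·
  (2,5): δ = 14.36°  ✓
  (3,4): δ = 122.77°  ·
  (3,5): δ = 64.40°  ·
  (4,5): δ = 121.63°  ·
antipodal pairs: 3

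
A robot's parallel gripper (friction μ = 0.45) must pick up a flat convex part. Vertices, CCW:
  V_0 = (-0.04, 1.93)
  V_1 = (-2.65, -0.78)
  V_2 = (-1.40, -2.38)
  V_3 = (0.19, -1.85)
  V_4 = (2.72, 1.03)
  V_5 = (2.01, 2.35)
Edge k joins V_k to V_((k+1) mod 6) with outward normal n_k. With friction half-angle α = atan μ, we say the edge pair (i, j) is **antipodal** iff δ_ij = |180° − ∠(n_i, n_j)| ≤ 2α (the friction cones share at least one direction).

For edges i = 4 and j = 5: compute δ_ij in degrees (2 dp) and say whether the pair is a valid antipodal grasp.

δ = 106.70°, invalid

α = atan 0.45 = 24.23°;  2α = 48.46°
edge 4: e_4 = (-0.71, +1.32);  n_4 = (+0.8807, +0.4737)
edge 5: e_5 = (-2.05, -0.42);  n_5 = (-0.2007, +0.9797)
∠(n_4, n_5) = 73.30°
δ = |180° − 73.30°| = 106.70°
106.70° > 2α = 48.46°  →  invalid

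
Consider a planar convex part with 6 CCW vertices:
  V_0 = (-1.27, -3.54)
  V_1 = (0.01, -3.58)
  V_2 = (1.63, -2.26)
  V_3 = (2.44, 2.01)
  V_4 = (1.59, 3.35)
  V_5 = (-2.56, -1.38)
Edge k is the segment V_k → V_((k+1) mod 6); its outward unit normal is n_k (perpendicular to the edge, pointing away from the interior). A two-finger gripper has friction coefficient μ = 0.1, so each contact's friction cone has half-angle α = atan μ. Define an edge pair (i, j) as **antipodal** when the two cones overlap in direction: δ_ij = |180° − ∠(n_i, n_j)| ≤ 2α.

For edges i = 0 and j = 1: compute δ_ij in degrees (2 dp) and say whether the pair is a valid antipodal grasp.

α = atan 0.1 = 5.71°;  2α = 11.42°
edge 0: e_0 = (+1.28, -0.04);  n_0 = (-0.0312, -0.9995)
edge 1: e_1 = (+1.62, +1.32);  n_1 = (+0.6317, -0.7752)
∠(n_0, n_1) = 40.96°
δ = |180° − 40.96°| = 139.04°
139.04° > 2α = 11.42°  →  invalid

δ = 139.04°, invalid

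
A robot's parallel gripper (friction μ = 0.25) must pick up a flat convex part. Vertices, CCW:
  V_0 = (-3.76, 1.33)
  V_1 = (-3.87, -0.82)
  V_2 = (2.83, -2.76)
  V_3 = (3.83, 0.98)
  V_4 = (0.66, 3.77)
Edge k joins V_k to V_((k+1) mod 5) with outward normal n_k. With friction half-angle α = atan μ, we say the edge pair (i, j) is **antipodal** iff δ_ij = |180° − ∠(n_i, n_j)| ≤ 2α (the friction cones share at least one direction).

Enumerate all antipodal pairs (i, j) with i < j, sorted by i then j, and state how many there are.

count = 2; pairs: (0,2), (1,3)

α = atan 0.25 = 14.04°;  2α = 28.07°
n_0 = (-0.9987, +0.0511)
n_1 = (-0.2781, -0.9605)
n_2 = (+0.9661, -0.2583)
n_3 = (+0.6607, +0.7507)
n_4 = (-0.4833, +0.8755)
  (0,1): δ = 103.22°  ·
  (0,2): δ = 12.04°  ✓
  (0,3): δ = 51.58°  ·
  (0,4): δ = 121.83°  ·
  (1,2): δ = 88.82°  ·
  (1,3): δ = 25.20°  ✓
  (1,4): δ = 45.05°  ·
  (2,3): δ = 116.38°  ·
  (2,4): δ = 46.13°  ·
  (3,4): δ = 109.75°  ·
antipodal pairs: 2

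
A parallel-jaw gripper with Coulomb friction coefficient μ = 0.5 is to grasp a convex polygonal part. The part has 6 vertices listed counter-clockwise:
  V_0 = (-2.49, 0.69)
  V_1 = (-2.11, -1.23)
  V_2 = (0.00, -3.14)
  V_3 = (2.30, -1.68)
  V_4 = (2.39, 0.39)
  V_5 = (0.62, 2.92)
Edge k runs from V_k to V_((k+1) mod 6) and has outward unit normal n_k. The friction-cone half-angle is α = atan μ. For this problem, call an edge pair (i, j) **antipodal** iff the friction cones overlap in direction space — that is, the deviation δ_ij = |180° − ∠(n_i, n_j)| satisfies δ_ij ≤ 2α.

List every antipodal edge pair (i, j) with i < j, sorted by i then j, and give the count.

count = 6; pairs: (0,3), (0,4), (1,3), (1,4), (2,5), (3,5)

α = atan 0.5 = 26.57°;  2α = 53.13°
n_0 = (-0.9810, -0.1942)
n_1 = (-0.6711, -0.7414)
n_2 = (+0.5359, -0.8443)
n_3 = (+0.9991, -0.0434)
n_4 = (+0.8194, +0.5732)
n_5 = (-0.5827, +0.8127)
  (0,1): δ = 143.35°  ·
  (0,2): δ = 68.79°  ·
  (0,3): δ = 13.68°  ✓
  (0,4): δ = 23.78°  ✓
  (0,5): δ = 114.45°  ·
  (1,2): δ = 105.44°  ·
  (1,3): δ = 50.34°  ✓
  (1,4): δ = 12.87°  ✓
  (1,5): δ = 77.79°  ·
  (2,3): δ = 124.90°  ·
  (2,4): δ = 87.43°  ·
  (2,5): δ = 3.24°  ✓
  (3,4): δ = 142.53°  ·
  (3,5): δ = 51.87°  ✓
  (4,5): δ = 89.33°  ·
antipodal pairs: 6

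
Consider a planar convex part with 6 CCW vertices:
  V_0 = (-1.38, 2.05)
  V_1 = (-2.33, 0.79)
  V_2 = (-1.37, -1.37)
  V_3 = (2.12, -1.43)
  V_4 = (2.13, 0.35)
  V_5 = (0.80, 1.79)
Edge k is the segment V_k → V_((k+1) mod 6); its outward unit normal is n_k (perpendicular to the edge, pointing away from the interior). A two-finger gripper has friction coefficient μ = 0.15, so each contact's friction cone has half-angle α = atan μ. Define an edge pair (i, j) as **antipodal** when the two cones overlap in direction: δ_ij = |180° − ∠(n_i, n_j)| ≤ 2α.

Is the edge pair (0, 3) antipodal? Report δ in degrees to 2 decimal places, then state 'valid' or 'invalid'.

δ = 36.69°, invalid

α = atan 0.15 = 8.53°;  2α = 17.06°
edge 0: e_0 = (-0.95, -1.26);  n_0 = (-0.7985, +0.6020)
edge 3: e_3 = (+0.01, +1.78);  n_3 = (+1.0000, -0.0056)
∠(n_0, n_3) = 143.31°
δ = |180° − 143.31°| = 36.69°
36.69° > 2α = 17.06°  →  invalid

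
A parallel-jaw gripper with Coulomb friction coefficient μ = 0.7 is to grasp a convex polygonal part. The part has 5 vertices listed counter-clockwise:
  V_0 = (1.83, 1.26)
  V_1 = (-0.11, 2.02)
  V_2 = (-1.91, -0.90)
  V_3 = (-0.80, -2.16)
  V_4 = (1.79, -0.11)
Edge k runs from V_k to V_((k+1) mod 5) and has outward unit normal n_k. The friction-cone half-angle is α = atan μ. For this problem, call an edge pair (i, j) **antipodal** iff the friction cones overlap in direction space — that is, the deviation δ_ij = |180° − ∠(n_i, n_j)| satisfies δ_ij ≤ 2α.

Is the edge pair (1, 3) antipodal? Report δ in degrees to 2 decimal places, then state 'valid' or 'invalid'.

δ = 19.99°, valid

α = atan 0.7 = 34.99°;  2α = 69.98°
edge 1: e_1 = (-1.80, -2.92);  n_1 = (-0.8513, +0.5247)
edge 3: e_3 = (+2.59, +2.05);  n_3 = (+0.6206, -0.7841)
∠(n_1, n_3) = 160.01°
δ = |180° − 160.01°| = 19.99°
19.99° ≤ 2α = 69.98°  →  valid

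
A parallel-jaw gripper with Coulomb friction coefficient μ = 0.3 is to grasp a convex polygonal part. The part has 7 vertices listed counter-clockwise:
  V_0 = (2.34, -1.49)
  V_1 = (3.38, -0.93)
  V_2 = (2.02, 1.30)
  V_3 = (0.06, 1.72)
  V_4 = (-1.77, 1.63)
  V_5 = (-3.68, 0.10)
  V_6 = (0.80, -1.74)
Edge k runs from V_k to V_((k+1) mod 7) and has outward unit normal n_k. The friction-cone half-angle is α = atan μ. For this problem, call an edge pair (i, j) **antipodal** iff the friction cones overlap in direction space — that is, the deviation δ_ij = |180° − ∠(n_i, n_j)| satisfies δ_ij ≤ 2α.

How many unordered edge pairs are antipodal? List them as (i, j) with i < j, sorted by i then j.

count = 7; pairs: (0,3), (0,4), (2,5), (2,6), (3,5), (3,6), (4,6)

α = atan 0.3 = 16.70°;  2α = 33.40°
n_0 = (+0.4741, -0.8805)
n_1 = (+0.8538, +0.5207)
n_2 = (+0.2095, +0.9778)
n_3 = (-0.0491, +0.9988)
n_4 = (-0.6252, +0.7805)
n_5 = (-0.3799, -0.9250)
n_6 = (+0.1602, -0.9871)
  (0,1): δ = 86.92°  ·
  (0,2): δ = 40.40°  ·
  (0,3): δ = 25.49°  ✓
  (0,4): δ = 10.40°  ✓
  (0,5): δ = 129.37°  ·
  (0,6): δ = 160.92°  ·
  (1,2): δ = 133.47°  ·
  (1,3): δ = 118.56°  ·
  (1,4): δ = 82.68°  ·
  (1,5): δ = 36.29°  ·
  (1,6): δ = 67.84°  ·
  (2,3): δ = 165.09°  ·
  (2,4): δ = 129.21°  ·
  (2,5): δ = 10.23°  ✓
  (2,6): δ = 21.32°  ✓
  (3,4): δ = 144.12°  ·
  (3,5): δ = 25.14°  ✓
  (3,6): δ = 6.41°  ✓
  (4,5): δ = 61.03°  ·
  (4,6): δ = 29.48°  ✓
  (5,6): δ = 148.45°  ·
antipodal pairs: 7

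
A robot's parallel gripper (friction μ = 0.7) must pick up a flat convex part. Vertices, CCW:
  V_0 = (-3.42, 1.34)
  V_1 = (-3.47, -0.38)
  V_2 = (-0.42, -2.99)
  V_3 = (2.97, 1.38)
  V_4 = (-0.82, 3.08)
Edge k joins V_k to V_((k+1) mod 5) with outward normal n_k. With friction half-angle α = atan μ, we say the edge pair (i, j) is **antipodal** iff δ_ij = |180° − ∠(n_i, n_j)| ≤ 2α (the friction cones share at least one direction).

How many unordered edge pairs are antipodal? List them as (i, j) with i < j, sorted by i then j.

α = atan 0.7 = 34.99°;  2α = 69.98°
n_0 = (-0.9996, +0.0291)
n_1 = (-0.6502, -0.7598)
n_2 = (+0.7901, -0.6129)
n_3 = (+0.4093, +0.9124)
n_4 = (-0.5562, +0.8311)
  (0,1): δ = 128.89°  ·
  (0,2): δ = 36.14°  ✓
  (0,3): δ = 67.51°  ✓
  (0,4): δ = 125.46°  ·
  (1,2): δ = 87.25°  ·
  (1,3): δ = 16.40°  ✓
  (1,4): δ = 74.35°  ·
  (2,3): δ = 76.36°  ·
  (2,4): δ = 18.41°  ✓
  (3,4): δ = 122.05°  ·
antipodal pairs: 4

count = 4; pairs: (0,2), (0,3), (1,3), (2,4)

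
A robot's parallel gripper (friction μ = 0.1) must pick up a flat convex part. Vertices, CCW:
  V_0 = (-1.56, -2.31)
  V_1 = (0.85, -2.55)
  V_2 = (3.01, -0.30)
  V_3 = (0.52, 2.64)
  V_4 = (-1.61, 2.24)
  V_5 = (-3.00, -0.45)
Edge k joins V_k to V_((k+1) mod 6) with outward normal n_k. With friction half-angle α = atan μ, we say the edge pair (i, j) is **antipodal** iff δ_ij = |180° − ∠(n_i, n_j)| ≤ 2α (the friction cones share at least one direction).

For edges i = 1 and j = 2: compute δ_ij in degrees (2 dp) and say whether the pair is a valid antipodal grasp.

α = atan 0.1 = 5.71°;  2α = 11.42°
edge 1: e_1 = (+2.16, +2.25);  n_1 = (+0.7214, -0.6925)
edge 2: e_2 = (-2.49, +2.94);  n_2 = (+0.7631, +0.6463)
∠(n_1, n_2) = 84.09°
δ = |180° − 84.09°| = 95.91°
95.91° > 2α = 11.42°  →  invalid

δ = 95.91°, invalid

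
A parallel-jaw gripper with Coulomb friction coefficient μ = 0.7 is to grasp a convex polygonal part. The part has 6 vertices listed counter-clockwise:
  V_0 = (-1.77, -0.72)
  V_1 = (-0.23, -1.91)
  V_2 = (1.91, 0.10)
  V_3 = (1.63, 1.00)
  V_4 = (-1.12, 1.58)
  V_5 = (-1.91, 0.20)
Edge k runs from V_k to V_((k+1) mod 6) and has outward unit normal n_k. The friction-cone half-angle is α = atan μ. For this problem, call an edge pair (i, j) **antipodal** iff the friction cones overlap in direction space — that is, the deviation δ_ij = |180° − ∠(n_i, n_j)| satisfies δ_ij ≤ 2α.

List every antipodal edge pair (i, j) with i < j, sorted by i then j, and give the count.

α = atan 0.7 = 34.99°;  2α = 69.98°
n_0 = (-0.6114, -0.7913)
n_1 = (+0.6846, -0.7289)
n_2 = (+0.9549, +0.2971)
n_3 = (+0.2064, +0.9785)
n_4 = (-0.8679, +0.4968)
n_5 = (-0.9886, -0.1504)
  (0,1): δ = 99.10°  ·
  (0,2): δ = 35.02°  ✓
  (0,3): δ = 25.78°  ✓
  (0,4): δ = 97.90°  ·
  (0,5): δ = 136.35°  ·
  (1,2): δ = 115.92°  ·
  (1,3): δ = 55.12°  ✓
  (1,4): δ = 17.00°  ✓
  (1,5): δ = 55.45°  ✓
  (2,3): δ = 119.19°  ·
  (2,4): δ = 47.07°  ✓
  (2,5): δ = 8.63°  ✓
  (3,4): δ = 107.88°  ·
  (3,5): δ = 69.44°  ✓
  (4,5): δ = 141.56°  ·
antipodal pairs: 8

count = 8; pairs: (0,2), (0,3), (1,3), (1,4), (1,5), (2,4), (2,5), (3,5)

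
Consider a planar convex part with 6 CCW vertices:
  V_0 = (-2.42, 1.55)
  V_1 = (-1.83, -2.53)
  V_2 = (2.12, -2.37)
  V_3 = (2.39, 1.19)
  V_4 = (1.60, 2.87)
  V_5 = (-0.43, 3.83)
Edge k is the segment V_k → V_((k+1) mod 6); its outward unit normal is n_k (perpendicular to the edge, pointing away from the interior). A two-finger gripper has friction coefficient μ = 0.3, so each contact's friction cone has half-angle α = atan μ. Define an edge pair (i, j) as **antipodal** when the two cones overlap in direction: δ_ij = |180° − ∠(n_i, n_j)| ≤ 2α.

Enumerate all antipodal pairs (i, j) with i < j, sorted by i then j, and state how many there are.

α = atan 0.3 = 16.70°;  2α = 33.40°
n_0 = (-0.9897, -0.1431)
n_1 = (+0.0405, -0.9992)
n_2 = (+0.9971, -0.0756)
n_3 = (+0.9049, +0.4255)
n_4 = (+0.4275, +0.9040)
n_5 = (-0.7534, +0.6576)
  (0,1): δ = 95.91°  ·
  (0,2): δ = 12.57°  ✓
  (0,3): δ = 16.96°  ✓
  (0,4): δ = 56.46°  ·
  (0,5): δ = 130.66°  ·
  (1,2): δ = 96.66°  ·
  (1,3): δ = 67.13°  ·
  (1,4): δ = 27.63°  ✓
  (1,5): δ = 46.57°  ·
  (2,3): δ = 150.48°  ·
  (2,4): δ = 110.97°  ·
  (2,5): δ = 36.78°  ·
  (3,4): δ = 140.49°  ·
  (3,5): δ = 66.30°  ·
  (4,5): δ = 105.80°  ·
antipodal pairs: 3

count = 3; pairs: (0,2), (0,3), (1,4)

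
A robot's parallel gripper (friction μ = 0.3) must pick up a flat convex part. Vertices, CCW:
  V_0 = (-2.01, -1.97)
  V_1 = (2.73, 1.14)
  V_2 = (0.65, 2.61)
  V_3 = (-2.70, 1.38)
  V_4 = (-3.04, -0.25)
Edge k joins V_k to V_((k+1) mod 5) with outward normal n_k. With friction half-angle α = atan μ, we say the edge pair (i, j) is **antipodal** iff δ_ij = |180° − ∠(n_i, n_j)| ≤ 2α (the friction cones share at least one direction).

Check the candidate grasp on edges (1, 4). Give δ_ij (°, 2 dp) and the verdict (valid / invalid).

α = atan 0.3 = 16.70°;  2α = 33.40°
edge 1: e_1 = (-2.08, +1.47);  n_1 = (+0.5771, +0.8166)
edge 4: e_4 = (+1.03, -1.72);  n_4 = (-0.8579, -0.5138)
∠(n_1, n_4) = 156.16°
δ = |180° − 156.16°| = 23.84°
23.84° ≤ 2α = 33.40°  →  valid

δ = 23.84°, valid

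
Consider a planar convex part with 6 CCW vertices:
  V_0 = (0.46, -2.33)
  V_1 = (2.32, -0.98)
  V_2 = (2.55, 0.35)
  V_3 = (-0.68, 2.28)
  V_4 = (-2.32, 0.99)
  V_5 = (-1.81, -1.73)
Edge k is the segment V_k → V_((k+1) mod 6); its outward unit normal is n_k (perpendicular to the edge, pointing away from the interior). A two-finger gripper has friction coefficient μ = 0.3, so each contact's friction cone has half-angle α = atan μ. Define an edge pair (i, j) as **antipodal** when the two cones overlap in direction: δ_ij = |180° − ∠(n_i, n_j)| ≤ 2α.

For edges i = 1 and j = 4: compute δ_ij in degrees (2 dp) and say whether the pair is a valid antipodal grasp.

α = atan 0.3 = 16.70°;  2α = 33.40°
edge 1: e_1 = (+0.23, +1.33);  n_1 = (+0.9854, -0.1704)
edge 4: e_4 = (+0.51, -2.72);  n_4 = (-0.9829, -0.1843)
∠(n_1, n_4) = 159.57°
δ = |180° − 159.57°| = 20.43°
20.43° ≤ 2α = 33.40°  →  valid

δ = 20.43°, valid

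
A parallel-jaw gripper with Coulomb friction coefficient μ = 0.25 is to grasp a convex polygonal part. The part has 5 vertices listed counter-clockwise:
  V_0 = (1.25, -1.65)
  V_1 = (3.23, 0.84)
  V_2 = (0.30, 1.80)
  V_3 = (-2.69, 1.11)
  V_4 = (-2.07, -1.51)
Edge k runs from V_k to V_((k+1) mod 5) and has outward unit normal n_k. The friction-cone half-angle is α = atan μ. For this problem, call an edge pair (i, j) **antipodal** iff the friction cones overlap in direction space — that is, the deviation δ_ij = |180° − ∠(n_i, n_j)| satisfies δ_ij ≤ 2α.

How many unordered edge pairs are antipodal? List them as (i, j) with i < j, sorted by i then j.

count = 2; pairs: (1,4), (2,4)

α = atan 0.25 = 14.04°;  2α = 28.07°
n_0 = (+0.7827, -0.6224)
n_1 = (+0.3114, +0.9503)
n_2 = (-0.2249, +0.9744)
n_3 = (-0.9731, -0.2303)
n_4 = (-0.0421, -0.9991)
  (0,1): δ = 69.65°  ·
  (0,2): δ = 38.51°  ·
  (0,3): δ = 51.80°  ·
  (0,4): δ = 126.08°  ·
  (1,2): δ = 148.86°  ·
  (1,3): δ = 58.55°  ·
  (1,4): δ = 15.73°  ✓
  (2,3): δ = 89.68°  ·
  (2,4): δ = 15.41°  ✓
  (3,4): δ = 105.73°  ·
antipodal pairs: 2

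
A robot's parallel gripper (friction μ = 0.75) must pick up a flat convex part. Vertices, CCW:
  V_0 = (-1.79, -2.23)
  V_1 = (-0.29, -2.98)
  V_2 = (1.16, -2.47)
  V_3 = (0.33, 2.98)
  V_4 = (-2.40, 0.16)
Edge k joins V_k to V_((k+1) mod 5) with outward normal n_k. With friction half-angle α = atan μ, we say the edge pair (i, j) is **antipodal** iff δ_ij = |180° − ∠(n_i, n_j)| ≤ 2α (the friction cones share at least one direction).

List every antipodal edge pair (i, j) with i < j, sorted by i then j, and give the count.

count = 5; pairs: (0,2), (0,3), (1,3), (2,3), (2,4)

α = atan 0.75 = 36.87°;  2α = 73.74°
n_0 = (-0.4472, -0.8944)
n_1 = (+0.3318, -0.9434)
n_2 = (+0.9886, +0.1506)
n_3 = (-0.7185, +0.6955)
n_4 = (-0.9689, -0.2473)
  (0,1): δ = 134.06°  ·
  (0,2): δ = 54.78°  ✓
  (0,3): δ = 72.49°  ✓
  (0,4): δ = 130.88°  ·
  (1,2): δ = 100.72°  ·
  (1,3): δ = 26.55°  ✓
  (1,4): δ = 84.94°  ·
  (2,3): δ = 52.73°  ✓
  (2,4): δ = 5.66°  ✓
  (3,4): δ = 121.61°  ·
antipodal pairs: 5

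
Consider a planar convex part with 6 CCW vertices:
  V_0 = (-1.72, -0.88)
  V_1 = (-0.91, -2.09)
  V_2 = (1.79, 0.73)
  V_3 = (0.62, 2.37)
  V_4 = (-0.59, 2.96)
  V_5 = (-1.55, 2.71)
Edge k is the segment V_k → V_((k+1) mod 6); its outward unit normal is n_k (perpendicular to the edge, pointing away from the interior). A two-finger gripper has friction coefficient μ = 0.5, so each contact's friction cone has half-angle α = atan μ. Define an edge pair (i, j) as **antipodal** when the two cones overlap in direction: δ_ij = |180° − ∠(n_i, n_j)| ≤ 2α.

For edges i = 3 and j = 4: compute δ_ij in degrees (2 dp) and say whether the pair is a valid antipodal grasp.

α = atan 0.5 = 26.57°;  2α = 53.13°
edge 3: e_3 = (-1.21, +0.59);  n_3 = (+0.4383, +0.8988)
edge 4: e_4 = (-0.96, -0.25);  n_4 = (-0.2520, +0.9677)
∠(n_3, n_4) = 40.59°
δ = |180° − 40.59°| = 139.41°
139.41° > 2α = 53.13°  →  invalid

δ = 139.41°, invalid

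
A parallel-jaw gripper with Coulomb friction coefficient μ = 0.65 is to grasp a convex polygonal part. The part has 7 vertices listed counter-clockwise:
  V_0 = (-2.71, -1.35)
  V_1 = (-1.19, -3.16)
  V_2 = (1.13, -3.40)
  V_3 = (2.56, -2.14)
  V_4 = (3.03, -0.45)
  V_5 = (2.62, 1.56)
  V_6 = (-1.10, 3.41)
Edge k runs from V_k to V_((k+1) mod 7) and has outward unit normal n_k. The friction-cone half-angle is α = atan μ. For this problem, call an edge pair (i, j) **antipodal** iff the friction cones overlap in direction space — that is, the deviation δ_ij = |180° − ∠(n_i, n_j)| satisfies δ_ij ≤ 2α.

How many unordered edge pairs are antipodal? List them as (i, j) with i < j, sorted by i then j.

α = atan 0.65 = 33.02°;  2α = 66.05°
n_0 = (-0.7658, -0.6431)
n_1 = (-0.1029, -0.9947)
n_2 = (+0.6611, -0.7503)
n_3 = (+0.9634, -0.2679)
n_4 = (+0.9798, +0.1999)
n_5 = (+0.4453, +0.8954)
n_6 = (-0.9473, +0.3204)
  (0,1): δ = 135.93°  ·
  (0,2): δ = 88.64°  ·
  (0,3): δ = 55.56°  ✓
  (0,4): δ = 28.49°  ✓
  (0,5): δ = 23.54°  ✓
  (0,6): δ = 121.29°  ·
  (1,2): δ = 132.71°  ·
  (1,3): δ = 99.64°  ·
  (1,4): δ = 72.56°  ·
  (1,5): δ = 20.54°  ✓
  (1,6): δ = 77.22°  ·
  (2,3): δ = 146.93°  ·
  (2,4): δ = 119.85°  ·
  (2,5): δ = 67.83°  ·
  (2,6): δ = 29.93°  ✓
  (3,4): δ = 152.93°  ·
  (3,5): δ = 100.90°  ·
  (3,6): δ = 3.15°  ✓
  (4,5): δ = 127.97°  ·
  (4,6): δ = 30.22°  ✓
  (5,6): δ = 82.25°  ·
antipodal pairs: 7

count = 7; pairs: (0,3), (0,4), (0,5), (1,5), (2,6), (3,6), (4,6)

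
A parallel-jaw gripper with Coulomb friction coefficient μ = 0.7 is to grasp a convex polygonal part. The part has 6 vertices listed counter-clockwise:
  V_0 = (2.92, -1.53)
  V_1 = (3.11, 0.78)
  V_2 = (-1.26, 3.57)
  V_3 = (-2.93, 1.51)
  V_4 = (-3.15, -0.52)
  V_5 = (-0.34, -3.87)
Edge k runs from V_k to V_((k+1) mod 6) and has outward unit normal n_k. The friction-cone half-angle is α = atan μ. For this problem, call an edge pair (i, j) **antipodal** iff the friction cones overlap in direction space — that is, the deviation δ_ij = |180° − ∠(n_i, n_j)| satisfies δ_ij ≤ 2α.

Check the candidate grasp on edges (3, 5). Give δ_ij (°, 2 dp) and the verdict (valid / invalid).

δ = 48.14°, valid

α = atan 0.7 = 34.99°;  2α = 69.98°
edge 3: e_3 = (-0.22, -2.03);  n_3 = (-0.9942, +0.1077)
edge 5: e_5 = (+3.26, +2.34);  n_5 = (+0.5831, -0.8124)
∠(n_3, n_5) = 131.86°
δ = |180° − 131.86°| = 48.14°
48.14° ≤ 2α = 69.98°  →  valid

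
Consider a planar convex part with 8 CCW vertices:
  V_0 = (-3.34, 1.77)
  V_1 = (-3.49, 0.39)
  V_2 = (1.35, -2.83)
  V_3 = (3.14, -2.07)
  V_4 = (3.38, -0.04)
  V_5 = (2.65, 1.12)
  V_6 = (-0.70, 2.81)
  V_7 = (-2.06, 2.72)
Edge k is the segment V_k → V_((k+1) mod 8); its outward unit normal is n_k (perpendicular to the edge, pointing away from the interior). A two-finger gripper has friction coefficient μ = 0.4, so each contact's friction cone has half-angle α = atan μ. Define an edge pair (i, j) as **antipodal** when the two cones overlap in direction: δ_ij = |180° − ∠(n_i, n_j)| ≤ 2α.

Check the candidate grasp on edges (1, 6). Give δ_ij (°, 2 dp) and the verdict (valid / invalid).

δ = 37.42°, valid

α = atan 0.4 = 21.80°;  2α = 43.60°
edge 1: e_1 = (+4.84, -3.22);  n_1 = (-0.5539, -0.8326)
edge 6: e_6 = (-1.36, -0.09);  n_6 = (-0.0660, +0.9978)
∠(n_1, n_6) = 142.58°
δ = |180° − 142.58°| = 37.42°
37.42° ≤ 2α = 43.60°  →  valid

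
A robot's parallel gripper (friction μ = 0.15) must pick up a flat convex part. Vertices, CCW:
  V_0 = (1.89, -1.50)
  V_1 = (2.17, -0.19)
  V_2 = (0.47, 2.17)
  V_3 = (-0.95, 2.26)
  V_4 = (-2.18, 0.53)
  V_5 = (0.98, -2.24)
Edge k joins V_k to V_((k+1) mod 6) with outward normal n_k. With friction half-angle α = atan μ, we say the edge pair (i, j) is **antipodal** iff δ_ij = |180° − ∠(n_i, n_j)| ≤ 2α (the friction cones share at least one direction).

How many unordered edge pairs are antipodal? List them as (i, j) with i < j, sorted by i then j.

α = atan 0.15 = 8.53°;  2α = 17.06°
n_0 = (+0.9779, -0.2090)
n_1 = (+0.8114, +0.5845)
n_2 = (+0.0633, +0.9980)
n_3 = (-0.8150, +0.5795)
n_4 = (-0.6592, -0.7520)
n_5 = (+0.6309, -0.7759)
  (0,1): δ = 132.17°  ·
  (0,2): δ = 81.56°  ·
  (0,3): δ = 23.35°  ·
  (0,4): δ = 60.83°  ·
  (0,5): δ = 141.18°  ·
  (1,2): δ = 129.39°  ·
  (1,3): δ = 71.18°  ·
  (1,4): δ = 13.00°  ✓
  (1,5): δ = 93.35°  ·
  (2,3): δ = 121.79°  ·
  (2,4): δ = 37.61°  ·
  (2,5): δ = 42.74°  ·
  (3,4): δ = 95.83°  ·
  (3,5): δ = 15.47°  ✓
  (4,5): δ = 99.65°  ·
antipodal pairs: 2

count = 2; pairs: (1,4), (3,5)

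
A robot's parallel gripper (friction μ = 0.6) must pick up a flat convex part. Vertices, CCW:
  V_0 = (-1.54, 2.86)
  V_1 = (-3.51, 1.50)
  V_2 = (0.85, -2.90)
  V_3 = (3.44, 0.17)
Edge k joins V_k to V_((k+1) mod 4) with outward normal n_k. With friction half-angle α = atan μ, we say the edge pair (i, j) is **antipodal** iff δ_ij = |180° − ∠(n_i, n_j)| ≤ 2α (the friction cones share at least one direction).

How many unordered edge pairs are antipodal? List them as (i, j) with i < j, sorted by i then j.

α = atan 0.6 = 30.96°;  2α = 61.93°
n_0 = (-0.5681, +0.8229)
n_1 = (-0.7103, -0.7039)
n_2 = (+0.7643, -0.6448)
n_3 = (+0.4753, +0.8798)
  (0,1): δ = 79.88°  ·
  (0,2): δ = 15.23°  ✓
  (0,3): δ = 117.00°  ·
  (1,2): δ = 84.89°  ·
  (1,3): δ = 16.89°  ✓
  (2,3): δ = 78.22°  ·
antipodal pairs: 2

count = 2; pairs: (0,2), (1,3)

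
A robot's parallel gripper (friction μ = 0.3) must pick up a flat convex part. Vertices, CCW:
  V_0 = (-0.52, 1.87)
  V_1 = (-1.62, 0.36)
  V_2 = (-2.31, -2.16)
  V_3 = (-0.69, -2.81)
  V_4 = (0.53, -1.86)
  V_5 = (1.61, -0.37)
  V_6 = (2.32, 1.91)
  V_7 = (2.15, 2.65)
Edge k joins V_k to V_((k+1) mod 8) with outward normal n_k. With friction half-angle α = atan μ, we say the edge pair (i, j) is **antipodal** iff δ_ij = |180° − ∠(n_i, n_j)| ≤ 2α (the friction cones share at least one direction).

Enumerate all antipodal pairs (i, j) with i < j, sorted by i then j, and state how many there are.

count = 7; pairs: (0,3), (0,4), (0,5), (1,4), (1,5), (1,6), (3,7)

α = atan 0.3 = 16.70°;  2α = 33.40°
n_0 = (-0.8083, +0.5888)
n_1 = (-0.9645, +0.2641)
n_2 = (-0.3724, -0.9281)
n_3 = (+0.6144, -0.7890)
n_4 = (+0.8097, -0.5869)
n_5 = (+0.9548, -0.2973)
n_6 = (+0.9746, +0.2239)
n_7 = (-0.2804, +0.9599)
  (0,1): δ = 159.24°  ·
  (0,2): δ = 75.79°  ·
  (0,3): δ = 16.02°  ✓
  (0,4): δ = 0.14°  ✓
  (0,5): δ = 18.78°  ✓
  (0,6): δ = 49.01°  ·
  (0,7): δ = 142.36°  ·
  (1,2): δ = 96.55°  ·
  (1,3): δ = 36.78°  ·
  (1,4): δ = 20.62°  ✓
  (1,5): δ = 1.98°  ✓
  (1,6): δ = 28.25°  ✓
  (1,7): δ = 121.60°  ·
  (2,3): δ = 120.23°  ·
  (2,4): δ = 104.07°  ·
  (2,5): δ = 85.43°  ·
  (2,6): δ = 55.20°  ·
  (2,7): δ = 38.15°  ·
  (3,4): δ = 163.84°  ·
  (3,5): δ = 145.20°  ·
  (3,6): δ = 114.97°  ·
  (3,7): δ = 21.62°  ✓
  (4,5): δ = 161.36°  ·
  (4,6): δ = 131.13°  ·
  (4,7): δ = 37.78°  ·
  (5,6): δ = 149.77°  ·
  (5,7): δ = 56.42°  ·
  (6,7): δ = 86.65°  ·
antipodal pairs: 7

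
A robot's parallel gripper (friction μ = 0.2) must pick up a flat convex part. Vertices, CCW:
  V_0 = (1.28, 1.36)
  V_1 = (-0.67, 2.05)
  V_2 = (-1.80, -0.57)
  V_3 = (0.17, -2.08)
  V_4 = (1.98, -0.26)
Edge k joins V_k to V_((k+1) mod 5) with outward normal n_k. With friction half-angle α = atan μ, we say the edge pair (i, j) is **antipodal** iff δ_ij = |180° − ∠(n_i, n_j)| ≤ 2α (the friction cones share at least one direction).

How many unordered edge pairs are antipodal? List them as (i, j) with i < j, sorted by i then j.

count = 2; pairs: (0,2), (1,3)

α = atan 0.2 = 11.31°;  2α = 22.62°
n_0 = (+0.3336, +0.9427)
n_1 = (-0.9182, +0.3960)
n_2 = (-0.6083, -0.7937)
n_3 = (+0.7091, -0.7052)
n_4 = (+0.9180, +0.3967)
  (0,1): δ = 93.84°  ·
  (0,2): δ = 17.98°  ✓
  (0,3): δ = 64.64°  ·
  (0,4): δ = 132.86°  ·
  (1,2): δ = 104.14°  ·
  (1,3): δ = 21.51°  ✓
  (1,4): δ = 46.70°  ·
  (2,3): δ = 97.37°  ·
  (2,4): δ = 29.16°  ·
  (3,4): δ = 111.79°  ·
antipodal pairs: 2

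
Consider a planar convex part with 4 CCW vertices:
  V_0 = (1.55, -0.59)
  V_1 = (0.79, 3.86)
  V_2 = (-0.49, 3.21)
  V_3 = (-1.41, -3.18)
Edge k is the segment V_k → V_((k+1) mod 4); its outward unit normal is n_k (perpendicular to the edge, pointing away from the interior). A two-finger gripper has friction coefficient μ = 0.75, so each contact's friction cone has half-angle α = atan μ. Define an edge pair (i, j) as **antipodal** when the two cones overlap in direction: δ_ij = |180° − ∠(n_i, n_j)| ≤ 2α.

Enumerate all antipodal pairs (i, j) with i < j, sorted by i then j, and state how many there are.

α = atan 0.75 = 36.87°;  2α = 73.74°
n_0 = (+0.9857, +0.1683)
n_1 = (-0.4528, +0.8916)
n_2 = (-0.9898, +0.1425)
n_3 = (+0.6585, -0.7526)
  (0,1): δ = 72.77°  ✓
  (0,2): δ = 17.88°  ✓
  (0,3): δ = 121.49°  ·
  (1,2): δ = 125.11°  ·
  (1,3): δ = 14.26°  ✓
  (2,3): δ = 40.62°  ✓
antipodal pairs: 4

count = 4; pairs: (0,1), (0,2), (1,3), (2,3)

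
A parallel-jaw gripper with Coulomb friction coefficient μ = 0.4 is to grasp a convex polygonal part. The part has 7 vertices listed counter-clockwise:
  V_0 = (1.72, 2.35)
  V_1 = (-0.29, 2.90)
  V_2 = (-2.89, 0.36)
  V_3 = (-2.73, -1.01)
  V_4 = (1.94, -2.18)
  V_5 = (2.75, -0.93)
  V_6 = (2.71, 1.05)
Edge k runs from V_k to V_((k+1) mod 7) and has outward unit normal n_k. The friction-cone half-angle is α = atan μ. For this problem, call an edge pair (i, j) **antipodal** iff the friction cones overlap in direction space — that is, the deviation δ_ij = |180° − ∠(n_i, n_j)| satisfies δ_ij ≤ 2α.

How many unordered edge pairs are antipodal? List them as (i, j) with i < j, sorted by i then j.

α = atan 0.4 = 21.80°;  2α = 43.60°
n_0 = (+0.2639, +0.9645)
n_1 = (-0.6988, +0.7153)
n_2 = (-0.9932, -0.1160)
n_3 = (-0.2430, -0.9700)
n_4 = (+0.8392, -0.5438)
n_5 = (+0.9998, +0.0202)
n_6 = (+0.7956, +0.6059)
  (0,1): δ = 120.37°  ·
  (0,2): δ = 68.04°  ·
  (0,3): δ = 1.24°  ✓
  (0,4): δ = 72.36°  ·
  (0,5): δ = 106.46°  ·
  (0,6): δ = 142.59°  ·
  (1,2): δ = 127.67°  ·
  (1,3): δ = 58.40°  ·
  (1,4): δ = 12.73°  ✓
  (1,5): δ = 46.83°  ·
  (1,6): δ = 82.96°  ·
  (2,3): δ = 110.73°  ·
  (2,4): δ = 39.60°  ✓
  (2,5): δ = 5.50°  ✓
  (2,6): δ = 30.63°  ✓
  (3,4): δ = 108.88°  ·
  (3,5): δ = 74.78°  ·
  (3,6): δ = 38.64°  ✓
  (4,5): δ = 145.90°  ·
  (4,6): δ = 109.77°  ·
  (5,6): δ = 143.87°  ·
antipodal pairs: 6

count = 6; pairs: (0,3), (1,4), (2,4), (2,5), (2,6), (3,6)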